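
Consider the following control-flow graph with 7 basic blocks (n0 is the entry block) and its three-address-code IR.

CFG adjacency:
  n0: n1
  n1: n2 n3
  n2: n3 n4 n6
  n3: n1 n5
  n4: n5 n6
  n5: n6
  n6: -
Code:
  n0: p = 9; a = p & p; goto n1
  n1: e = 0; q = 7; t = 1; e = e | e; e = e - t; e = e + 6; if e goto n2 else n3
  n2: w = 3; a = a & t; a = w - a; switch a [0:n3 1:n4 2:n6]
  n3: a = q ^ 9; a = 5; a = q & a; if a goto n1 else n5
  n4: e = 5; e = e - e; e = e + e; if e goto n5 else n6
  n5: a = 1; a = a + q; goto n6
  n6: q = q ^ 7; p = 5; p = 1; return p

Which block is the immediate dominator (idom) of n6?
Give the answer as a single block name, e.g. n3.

Answer: n1

Analysis:
idom tree: n1←n0 n2←n1 n3←n1 n4←n2 n5←n1 n6←n1
Dom∩ at merges:
  n1: preds {n0,n3}: {n0} ∩ {n0,n1,n3} = {n0}; idom=n0
  n3: preds {n1,n2}: {n0,n1} ∩ {n0,n1,n2} = {n0,n1}; idom=n1
  n5: preds {n3,n4}: {n0,n1,n3} ∩ {n0,n1,n2,n4} = {n0,n1}; idom=n1
  n6: preds {n2,n4,n5}: {n0,n1,n2} ∩ {n0,n1,n2,n4} ∩ {n0,n1,n5} = {n0,n1}; idom=n1

idom(n6) = n1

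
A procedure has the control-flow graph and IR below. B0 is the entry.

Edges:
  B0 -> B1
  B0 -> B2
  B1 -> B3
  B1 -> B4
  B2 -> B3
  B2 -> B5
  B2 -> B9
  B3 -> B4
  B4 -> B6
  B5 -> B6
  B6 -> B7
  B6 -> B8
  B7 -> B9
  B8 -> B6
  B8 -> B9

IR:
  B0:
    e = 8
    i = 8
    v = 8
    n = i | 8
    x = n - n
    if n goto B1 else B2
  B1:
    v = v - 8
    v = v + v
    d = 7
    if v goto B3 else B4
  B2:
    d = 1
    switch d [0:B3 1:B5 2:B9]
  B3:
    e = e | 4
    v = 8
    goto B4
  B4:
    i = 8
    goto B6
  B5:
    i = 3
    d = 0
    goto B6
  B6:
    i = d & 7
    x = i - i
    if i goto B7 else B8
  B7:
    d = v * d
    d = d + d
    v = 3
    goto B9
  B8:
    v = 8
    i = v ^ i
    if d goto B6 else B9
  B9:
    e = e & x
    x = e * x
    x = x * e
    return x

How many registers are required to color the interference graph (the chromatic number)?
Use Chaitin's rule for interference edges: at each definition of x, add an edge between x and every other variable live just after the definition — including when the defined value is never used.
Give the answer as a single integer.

Answer: 5

Derivation:
Per-block:
  B0: def={e,i,n,v,x} ue=∅
  B1: def={d,v} ue={v}
  B2: def={d} ue=∅
  B3: def={e,v} ue={e}
  B4: def={i} ue=∅
  B5: def={d,i} ue=∅
  B6: def={i,x} ue={d}
  B7: def={d,v} ue={d,v}
  B8: def={i,v} ue={d,i}
  B9: def={e,x} ue={e,x}

Liveness:
  live B0: ∅→{e,v,x}
  live B1: {e,v}→{d,e,v}
  live B2: {e,v,x}→{d,e,v,x}
  live B3: {d,e}→{d,e,v}
  live B4: {d,e,v}→{d,e,v}
  live B5: {e,v}→{d,e,v}
  live B6: {d,e,v}→{d,e,i,v,x}
  live B7: {d,e,v,x}→{e,x}
  live B8: {d,e,i,x}→{d,e,v,x}
  live B9: {e,x}→∅

Conflict graph:
  d↔{e,i,v,x}
  e↔{d,i,n,v,x}
  i↔{d,e,v,x}
  n↔{e,v,x}
  v↔{d,e,i,n,x}
  x↔{d,e,i,n,v}

Chromatic number:
  lower bound: {d,e,i,v,x} mutually conflict ⇒ χ ≥ 5
  assign d→c3 e→c0 i→c4 n→c3 v→c1 x→c2 — no edge inside a register ⇒ χ ≤ 5
  χ = 5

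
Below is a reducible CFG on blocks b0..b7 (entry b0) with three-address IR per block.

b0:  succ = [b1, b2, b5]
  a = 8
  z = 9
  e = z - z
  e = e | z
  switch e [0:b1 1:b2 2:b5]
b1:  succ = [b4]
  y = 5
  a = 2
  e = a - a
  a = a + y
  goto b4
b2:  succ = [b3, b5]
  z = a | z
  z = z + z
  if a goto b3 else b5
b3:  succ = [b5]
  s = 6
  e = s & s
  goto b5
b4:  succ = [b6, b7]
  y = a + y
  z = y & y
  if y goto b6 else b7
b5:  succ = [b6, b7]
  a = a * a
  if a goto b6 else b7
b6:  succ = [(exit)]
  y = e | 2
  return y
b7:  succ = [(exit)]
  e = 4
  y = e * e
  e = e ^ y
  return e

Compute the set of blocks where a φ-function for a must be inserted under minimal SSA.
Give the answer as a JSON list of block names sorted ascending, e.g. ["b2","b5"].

Answer: ["b6", "b7"]

Derivation:
idom tree: b1←b0 b2←b0 b3←b2 b4←b1 b5←b0 b6←b0 b7←b0
Join-block Dom:
  b5: preds {b0,b2,b3}: {b0} ∩ {b0,b2} ∩ {b0,b2,b3} = {b0}; idom=b0
  b6: preds {b4,b5}: {b0,b1,b4} ∩ {b0,b5} = {b0}; idom=b0
  b7: preds {b4,b5}: {b0,b1,b4} ∩ {b0,b5} = {b0}; idom=b0

DF derivation:
  b5←b0: walk · to b0
  b5←b2: walk b2 to b0
  b5←b3: walk b3→b2 to b0
  b6←b4: walk b4→b1 to b0
  b6←b5: walk b5 to b0
  b7←b4: walk b4→b1 to b0
  b7←b5: walk b5 to b0
  b0 → ∅
  b1 → {b6,b7}
  b2 → {b5}
  b3 → {b5}
  b4 → {b6,b7}
  b5 → {b6,b7}
  b6 → ∅
  b7 → ∅

φ for a: defs {b0,b1,b5}
  DF⁺ = {b6,b7}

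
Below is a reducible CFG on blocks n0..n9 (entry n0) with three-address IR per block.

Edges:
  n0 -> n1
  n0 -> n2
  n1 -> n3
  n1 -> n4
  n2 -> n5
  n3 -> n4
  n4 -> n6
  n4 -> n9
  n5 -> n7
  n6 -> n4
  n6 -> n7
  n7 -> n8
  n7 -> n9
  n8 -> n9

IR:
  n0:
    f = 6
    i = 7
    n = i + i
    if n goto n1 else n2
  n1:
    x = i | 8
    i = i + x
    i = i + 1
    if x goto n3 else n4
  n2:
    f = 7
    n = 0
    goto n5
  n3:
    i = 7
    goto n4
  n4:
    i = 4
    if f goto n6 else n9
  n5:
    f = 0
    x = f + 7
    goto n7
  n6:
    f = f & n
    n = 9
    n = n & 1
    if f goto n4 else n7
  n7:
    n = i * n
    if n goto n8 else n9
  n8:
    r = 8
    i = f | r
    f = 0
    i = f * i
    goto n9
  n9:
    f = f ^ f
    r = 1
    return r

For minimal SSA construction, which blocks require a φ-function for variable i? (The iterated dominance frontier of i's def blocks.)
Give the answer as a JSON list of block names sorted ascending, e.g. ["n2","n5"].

Answer: ["n4", "n7", "n9"]

Analysis:
idom tree: n1←n0 n2←n0 n3←n1 n4←n1 n5←n2 n6←n4 n7←n0 n8←n7 n9←n0
Dom at joins:
  n4: preds {n1,n3,n6}: {n0,n1} ∩ {n0,n1,n3} ∩ {n0,n1,n4,n6} = {n0,n1}; idom=n1
  n7: preds {n5,n6}: {n0,n2,n5} ∩ {n0,n1,n4,n6} = {n0}; idom=n0
  n9: preds {n4,n7,n8}: {n0,n1,n4} ∩ {n0,n7} ∩ {n0,n7,n8} = {n0}; idom=n0

DF derivation:
  n4←n1: walk · to n1
  n4←n3: walk n3 to n1
  n4←n6: walk n6→n4 to n1
  n7←n5: walk n5→n2 to n0
  n7←n6: walk n6→n4→n1 to n0
  n9←n4: walk n4→n1 to n0
  n9←n7: walk n7 to n0
  n9←n8: walk n8→n7 to n0
  n0 → ∅
  n1 → {n7,n9}
  n2 → {n7}
  n3 → {n4}
  n4 → {n4,n7,n9}
  n5 → {n7}
  n6 → {n4,n7}
  n7 → {n9}
  n8 → {n9}
  n9 → ∅

φ for i: defs {n0,n1,n3,n4,n8}
  DF⁺ = {n4,n7,n9}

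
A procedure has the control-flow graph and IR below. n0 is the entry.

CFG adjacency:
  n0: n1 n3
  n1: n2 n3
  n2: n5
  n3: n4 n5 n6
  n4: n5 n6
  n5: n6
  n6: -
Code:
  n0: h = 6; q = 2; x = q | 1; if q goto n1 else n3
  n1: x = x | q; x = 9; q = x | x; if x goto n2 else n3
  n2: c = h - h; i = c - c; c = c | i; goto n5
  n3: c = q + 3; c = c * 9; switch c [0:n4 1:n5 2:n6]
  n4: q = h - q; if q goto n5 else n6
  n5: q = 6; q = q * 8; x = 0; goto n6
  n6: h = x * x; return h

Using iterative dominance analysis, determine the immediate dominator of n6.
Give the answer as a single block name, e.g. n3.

Answer: n0

Derivation:
idom tree: n1←n0 n2←n1 n3←n0 n4←n3 n5←n0 n6←n0
Dom∩ at merges:
  n3: preds {n0,n1}: {n0} ∩ {n0,n1} = {n0}; idom=n0
  n5: preds {n2,n3,n4}: {n0,n1,n2} ∩ {n0,n3} ∩ {n0,n3,n4} = {n0}; idom=n0
  n6: preds {n3,n4,n5}: {n0,n3} ∩ {n0,n3,n4} ∩ {n0,n5} = {n0}; idom=n0

idom(n6) = n0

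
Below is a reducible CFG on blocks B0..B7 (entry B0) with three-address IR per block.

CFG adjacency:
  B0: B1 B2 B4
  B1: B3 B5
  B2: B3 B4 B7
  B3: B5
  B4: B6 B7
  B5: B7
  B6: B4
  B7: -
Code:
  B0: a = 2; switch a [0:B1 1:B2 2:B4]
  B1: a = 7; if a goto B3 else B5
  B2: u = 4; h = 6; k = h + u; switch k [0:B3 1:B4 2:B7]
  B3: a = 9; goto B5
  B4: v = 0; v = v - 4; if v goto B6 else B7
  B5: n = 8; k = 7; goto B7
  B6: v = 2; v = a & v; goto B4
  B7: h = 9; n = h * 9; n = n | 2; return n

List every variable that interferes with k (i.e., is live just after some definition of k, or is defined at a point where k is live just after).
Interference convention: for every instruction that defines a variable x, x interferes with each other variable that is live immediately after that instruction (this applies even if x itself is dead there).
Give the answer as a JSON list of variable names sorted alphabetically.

def/use:
  B0 def {a} use ∅
  B1 def {a} use ∅
  B2 def {h,k,u} use ∅
  B3 def {a} use ∅
  B4 def {v} use ∅
  B5 def {k,n} use ∅
  B6 def {v} use {a}
  B7 def {h,n} use ∅

Live sets:
  B0: in=∅ out={a}
  B1: in=∅ out=∅
  B2: in={a} out={a}
  B3: in=∅ out=∅
  B4: in={a} out={a}
  B5: in=∅ out=∅
  B6: in={a} out={a}
  B7: in=∅ out=∅

Conflict graph:
  a↔{h,k,u,v}
  h↔{a,u}
  k↔{a}
  n↔∅
  u↔{a,h}
  v↔{a}

N(k) = ["a"]

Answer: ["a"]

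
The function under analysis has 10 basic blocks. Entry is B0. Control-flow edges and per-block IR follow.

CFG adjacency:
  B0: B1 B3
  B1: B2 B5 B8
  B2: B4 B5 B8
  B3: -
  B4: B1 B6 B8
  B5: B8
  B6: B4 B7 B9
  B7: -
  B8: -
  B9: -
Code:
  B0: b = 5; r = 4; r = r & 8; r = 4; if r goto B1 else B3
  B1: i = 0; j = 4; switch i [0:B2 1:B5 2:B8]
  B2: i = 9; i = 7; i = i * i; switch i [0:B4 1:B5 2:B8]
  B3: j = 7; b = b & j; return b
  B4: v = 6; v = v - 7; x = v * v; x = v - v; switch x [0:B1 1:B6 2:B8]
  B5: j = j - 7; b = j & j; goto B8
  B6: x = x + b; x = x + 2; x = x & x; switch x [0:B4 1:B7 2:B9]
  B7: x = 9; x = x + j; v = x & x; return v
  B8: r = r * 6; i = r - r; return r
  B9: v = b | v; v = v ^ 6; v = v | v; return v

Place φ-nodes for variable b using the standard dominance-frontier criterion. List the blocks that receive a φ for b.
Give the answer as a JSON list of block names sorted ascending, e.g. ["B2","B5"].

Answer: ["B8"]

Analysis:
idom tree: B1←B0 B2←B1 B3←B0 B4←B2 B5←B1 B6←B4 B7←B6 B8←B1 B9←B6
Dom at joins:
  B1: preds {B0,B4}: {B0} ∩ {B0,B1,B2,B4} = {B0}; idom=B0
  B4: preds {B2,B6}: {B0,B1,B2} ∩ {B0,B1,B2,B4,B6} = {B0,B1,B2}; idom=B2
  B5: preds {B1,B2}: {B0,B1} ∩ {B0,B1,B2} = {B0,B1}; idom=B1
  B8: preds {B1,B2,B4,B5}: {B0,B1} ∩ {B0,B1,B2} ∩ {B0,B1,B2,B4} ∩ {B0,B1,B5} = {B0,B1}; idom=B1

DF derivation:
  join B1 pred B0: · stop@B0
  join B1 pred B4: B4→B2→B1 stop@B0
  join B4 pred B2: · stop@B2
  join B4 pred B6: B6→B4 stop@B2
  join B5 pred B1: · stop@B1
  join B5 pred B2: B2 stop@B1
  join B8 pred B1: · stop@B1
  join B8 pred B2: B2 stop@B1
  join B8 pred B4: B4→B2 stop@B1
  join B8 pred B5: B5 stop@B1
  B0 → ∅
  B1 → {B1}
  B2 → {B1,B5,B8}
  B3 → ∅
  B4 → {B1,B4,B8}
  B5 → {B8}
  B6 → {B4}
  B7 → ∅
  B8 → ∅
  B9 → ∅

φ for b: defs {B0,B3,B5}
  DF⁺ = {B8}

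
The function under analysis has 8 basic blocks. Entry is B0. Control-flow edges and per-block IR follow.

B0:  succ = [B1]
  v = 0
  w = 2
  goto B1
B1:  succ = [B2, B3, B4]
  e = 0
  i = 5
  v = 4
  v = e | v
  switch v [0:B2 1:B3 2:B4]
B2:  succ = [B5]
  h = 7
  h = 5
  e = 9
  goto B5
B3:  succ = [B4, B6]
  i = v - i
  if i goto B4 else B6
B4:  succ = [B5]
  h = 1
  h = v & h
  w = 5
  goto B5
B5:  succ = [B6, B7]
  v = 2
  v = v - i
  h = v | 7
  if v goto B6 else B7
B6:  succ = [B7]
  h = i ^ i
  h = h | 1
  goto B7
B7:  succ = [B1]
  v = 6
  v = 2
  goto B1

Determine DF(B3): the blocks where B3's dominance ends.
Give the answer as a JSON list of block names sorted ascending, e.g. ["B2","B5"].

Answer: ["B4", "B6"]

Derivation:
idom tree: B1←B0 B2←B1 B3←B1 B4←B1 B5←B1 B6←B1 B7←B1
Dom at joins:
  B1: preds {B0,B7}: {B0} ∩ {B0,B1,B7} = {B0}; idom=B0
  B4: preds {B1,B3}: {B0,B1} ∩ {B0,B1,B3} = {B0,B1}; idom=B1
  B5: preds {B2,B4}: {B0,B1,B2} ∩ {B0,B1,B4} = {B0,B1}; idom=B1
  B6: preds {B3,B5}: {B0,B1,B3} ∩ {B0,B1,B5} = {B0,B1}; idom=B1
  B7: preds {B5,B6}: {B0,B1,B5} ∩ {B0,B1,B6} = {B0,B1}; idom=B1

DF derivation:
  join B1 pred B0: · stop@B0
  join B1 pred B7: B7→B1 stop@B0
  join B4 pred B1: · stop@B1
  join B4 pred B3: B3 stop@B1
  join B5 pred B2: B2 stop@B1
  join B5 pred B4: B4 stop@B1
  join B6 pred B3: B3 stop@B1
  join B6 pred B5: B5 stop@B1
  join B7 pred B5: B5 stop@B1
  join B7 pred B6: B6 stop@B1
  B0: DF=∅
  B1: DF={B1}
  B2: DF={B5}
  B3: DF={B4,B6}
  B4: DF={B5}
  B5: DF={B6,B7}
  B6: DF={B7}
  B7: DF={B1}

DF(B3) = ["B4", "B6"]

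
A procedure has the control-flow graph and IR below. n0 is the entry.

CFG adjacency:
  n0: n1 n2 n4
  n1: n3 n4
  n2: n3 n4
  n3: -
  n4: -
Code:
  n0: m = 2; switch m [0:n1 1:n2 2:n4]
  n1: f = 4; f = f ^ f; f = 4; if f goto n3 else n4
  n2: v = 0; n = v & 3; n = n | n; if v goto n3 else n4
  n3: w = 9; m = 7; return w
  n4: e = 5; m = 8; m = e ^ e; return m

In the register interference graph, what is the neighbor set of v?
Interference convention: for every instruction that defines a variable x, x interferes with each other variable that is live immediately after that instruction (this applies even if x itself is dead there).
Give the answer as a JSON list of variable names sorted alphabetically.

Answer: ["n"]

Working:
Per-block:
  n0: {m} / ∅
  n1: {f} / ∅
  n2: {n,v} / ∅
  n3: {m,w} / ∅
  n4: {e,m} / ∅

Backward fixpoint:
  n0 li=∅ lo=∅
  n1 li=∅ lo=∅
  n2 li=∅ lo=∅
  n3 li=∅ lo=∅
  n4 li=∅ lo=∅

Interfere edges:
  e↔{m}
  f↔∅
  m↔{e,w}
  n↔{v}
  v↔{n}
  w↔{m}

N(v) = ["n"]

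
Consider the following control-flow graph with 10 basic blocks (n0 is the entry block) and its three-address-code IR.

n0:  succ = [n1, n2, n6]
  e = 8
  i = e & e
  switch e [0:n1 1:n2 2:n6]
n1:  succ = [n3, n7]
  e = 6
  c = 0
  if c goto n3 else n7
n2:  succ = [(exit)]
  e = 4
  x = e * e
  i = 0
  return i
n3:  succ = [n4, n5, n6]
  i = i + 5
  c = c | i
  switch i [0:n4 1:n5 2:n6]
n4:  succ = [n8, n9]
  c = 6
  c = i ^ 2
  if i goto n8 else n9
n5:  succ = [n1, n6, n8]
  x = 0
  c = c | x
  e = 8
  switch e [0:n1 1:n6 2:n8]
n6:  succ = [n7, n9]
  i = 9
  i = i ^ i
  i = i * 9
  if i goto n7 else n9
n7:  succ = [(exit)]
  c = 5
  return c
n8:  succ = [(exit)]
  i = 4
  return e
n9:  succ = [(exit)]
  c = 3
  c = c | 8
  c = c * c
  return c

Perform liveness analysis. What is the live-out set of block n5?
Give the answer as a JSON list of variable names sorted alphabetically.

Answer: ["e", "i"]

Working:
def/use:
  n0: {e,i} / ∅
  n1: {c,e} / ∅
  n2: {e,i,x} / ∅
  n3: {c,i} / {c,i}
  n4: {c} / {i}
  n5: {c,e,x} / {c}
  n6: {i} / ∅
  n7: {c} / ∅
  n8: {i} / {e}
  n9: {c} / ∅

Liveness:
  live n0: ∅→{i}
  live n1: {i}→{c,e,i}
  live n2: ∅→∅
  live n3: {c,e,i}→{c,e,i}
  live n4: {e,i}→{e}
  live n5: {c,i}→{e,i}
  live n6: ∅→∅
  live n7: ∅→∅
  live n8: {e}→∅
  live n9: ∅→∅

live-out(n5) = ["e", "i"]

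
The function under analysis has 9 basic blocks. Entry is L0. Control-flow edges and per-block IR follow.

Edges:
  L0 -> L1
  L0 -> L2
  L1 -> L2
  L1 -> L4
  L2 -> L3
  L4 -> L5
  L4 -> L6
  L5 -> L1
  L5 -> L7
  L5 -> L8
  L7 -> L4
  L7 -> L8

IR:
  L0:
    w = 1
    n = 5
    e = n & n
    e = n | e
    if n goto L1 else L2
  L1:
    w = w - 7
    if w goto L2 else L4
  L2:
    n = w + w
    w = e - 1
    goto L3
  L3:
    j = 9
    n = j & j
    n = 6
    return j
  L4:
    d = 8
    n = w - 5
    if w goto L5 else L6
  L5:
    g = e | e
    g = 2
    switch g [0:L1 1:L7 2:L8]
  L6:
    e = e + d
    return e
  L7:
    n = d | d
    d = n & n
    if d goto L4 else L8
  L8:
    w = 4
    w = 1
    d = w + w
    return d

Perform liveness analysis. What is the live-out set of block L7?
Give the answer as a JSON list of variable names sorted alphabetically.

Answer: ["e", "w"]

Derivation:
Block summaries:
  L0: {e,n,w} / ∅
  L1: {w} / {w}
  L2: {n,w} / {e,w}
  L3: {j,n} / ∅
  L4: {d,n} / {w}
  L5: {g} / {e}
  L6: {e} / {d,e}
  L7: {d,n} / {d}
  L8: {d,w} / ∅

Live sets:
  live L0: ∅→{e,w}
  live L1: {e,w}→{e,w}
  live L2: {e,w}→∅
  live L3: ∅→∅
  live L4: {e,w}→{d,e,w}
  live L5: {d,e,w}→{d,e,w}
  live L6: {d,e}→∅
  live L7: {d,e,w}→{e,w}
  live L8: ∅→∅

live-out(L7) = ["e", "w"]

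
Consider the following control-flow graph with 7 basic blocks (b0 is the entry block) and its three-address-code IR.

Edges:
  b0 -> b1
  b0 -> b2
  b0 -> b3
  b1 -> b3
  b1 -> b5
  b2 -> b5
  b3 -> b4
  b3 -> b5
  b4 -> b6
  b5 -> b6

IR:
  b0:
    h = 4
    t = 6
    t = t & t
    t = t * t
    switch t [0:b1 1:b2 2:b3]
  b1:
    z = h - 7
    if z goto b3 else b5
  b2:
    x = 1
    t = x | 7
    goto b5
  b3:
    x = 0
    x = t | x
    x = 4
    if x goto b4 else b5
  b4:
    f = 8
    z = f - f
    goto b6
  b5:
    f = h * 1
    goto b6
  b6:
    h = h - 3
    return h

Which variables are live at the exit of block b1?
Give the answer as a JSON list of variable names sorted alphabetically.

Per-block:
  b0 def {h,t} use ∅
  b1 def {z} use {h}
  b2 def {t,x} use ∅
  b3 def {x} use {t}
  b4 def {f,z} use ∅
  b5 def {f} use {h}
  b6 def {h} use {h}

Liveness:
  live b0: ∅→{h,t}
  live b1: {h,t}→{h,t}
  live b2: {h}→{h}
  live b3: {h,t}→{h}
  live b4: {h}→{h}
  live b5: {h}→{h}
  live b6: {h}→∅

live-out(b1) = ["h", "t"]

Answer: ["h", "t"]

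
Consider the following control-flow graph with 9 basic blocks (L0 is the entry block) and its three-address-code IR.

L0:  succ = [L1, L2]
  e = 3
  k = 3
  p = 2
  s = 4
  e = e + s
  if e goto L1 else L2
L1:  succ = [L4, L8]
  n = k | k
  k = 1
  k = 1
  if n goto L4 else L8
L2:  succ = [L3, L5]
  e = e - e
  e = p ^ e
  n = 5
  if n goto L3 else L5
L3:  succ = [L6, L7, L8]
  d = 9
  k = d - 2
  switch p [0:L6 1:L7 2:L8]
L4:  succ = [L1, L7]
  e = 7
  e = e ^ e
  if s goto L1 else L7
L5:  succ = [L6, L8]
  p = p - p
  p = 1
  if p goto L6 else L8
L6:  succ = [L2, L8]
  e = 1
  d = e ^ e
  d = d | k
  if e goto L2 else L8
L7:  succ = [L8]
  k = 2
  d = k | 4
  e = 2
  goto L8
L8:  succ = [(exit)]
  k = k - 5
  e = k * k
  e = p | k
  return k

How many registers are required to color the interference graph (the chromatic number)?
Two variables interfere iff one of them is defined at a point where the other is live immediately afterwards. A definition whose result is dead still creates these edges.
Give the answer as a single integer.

Answer: 4

Derivation:
Per-block:
  L0 def {e,k,p,s} use ∅
  L1 def {k,n} use {k}
  L2 def {e,n} use {e,p}
  L3 def {d,k} use {p}
  L4 def {e} use {s}
  L5 def {p} use {p}
  L6 def {d,e} use {k}
  L7 def {d,e,k} use ∅
  L8 def {e,k} use {k,p}

Liveness:
  L0: in=∅ out={e,k,p,s}
  L1: in={k,p,s} out={k,p,s}
  L2: in={e,k,p} out={k,p}
  L3: in={p} out={k,p}
  L4: in={k,p,s} out={k,p,s}
  L5: in={k,p} out={k,p}
  L6: in={k,p} out={e,k,p}
  L7: in={p} out={k,p}
  L8: in={k,p} out=∅

Interference:
  d↔{e,k,p}
  e↔{d,k,p,s}
  k↔{d,e,n,p,s}
  n↔{k,p,s}
  p↔{d,e,k,n,s}
  s↔{e,k,n,p}

Registers:
  clique {d,e,k,p} ⇒ need ≥ 4
  4-colouring: R0={k}  R1={p}  R2={e,n}  R3={d,s}
  χ = 4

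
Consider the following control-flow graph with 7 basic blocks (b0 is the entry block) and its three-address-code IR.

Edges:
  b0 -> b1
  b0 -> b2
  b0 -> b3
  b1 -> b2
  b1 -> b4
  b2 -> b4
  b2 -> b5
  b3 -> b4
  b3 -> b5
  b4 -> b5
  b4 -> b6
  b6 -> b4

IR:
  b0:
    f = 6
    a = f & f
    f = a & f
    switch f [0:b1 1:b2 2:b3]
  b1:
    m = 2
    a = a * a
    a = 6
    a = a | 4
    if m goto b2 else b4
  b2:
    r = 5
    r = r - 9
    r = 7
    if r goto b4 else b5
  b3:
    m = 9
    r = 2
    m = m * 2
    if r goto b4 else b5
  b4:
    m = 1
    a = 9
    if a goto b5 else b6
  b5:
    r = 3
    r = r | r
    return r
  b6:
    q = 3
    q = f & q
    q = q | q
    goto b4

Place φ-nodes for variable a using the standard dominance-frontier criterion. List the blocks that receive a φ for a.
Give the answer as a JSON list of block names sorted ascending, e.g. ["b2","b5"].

idom tree: b1←b0 b2←b0 b3←b0 b4←b0 b5←b0 b6←b4
Join-block Dom:
  b2: preds {b0,b1}: {b0} ∩ {b0,b1} = {b0}; idom=b0
  b4: preds {b1,b2,b3,b6}: {b0,b1} ∩ {b0,b2} ∩ {b0,b3} ∩ {b0,b4,b6} = {b0}; idom=b0
  b5: preds {b2,b3,b4}: {b0,b2} ∩ {b0,b3} ∩ {b0,b4} = {b0}; idom=b0

Frontier:
  join b2 pred b0: · stop@b0
  join b2 pred b1: b1 stop@b0
  join b4 pred b1: b1 stop@b0
  join b4 pred b2: b2 stop@b0
  join b4 pred b3: b3 stop@b0
  join b4 pred b6: b6→b4 stop@b0
  join b5 pred b2: b2 stop@b0
  join b5 pred b3: b3 stop@b0
  join b5 pred b4: b4 stop@b0
  b0: DF=∅
  b1: DF={b2,b4}
  b2: DF={b4,b5}
  b3: DF={b4,b5}
  b4: DF={b4,b5}
  b5: DF=∅
  b6: DF={b4}

φ for a: defs {b0,b1,b4}
  DF⁺ = {b2,b4,b5}

Answer: ["b2", "b4", "b5"]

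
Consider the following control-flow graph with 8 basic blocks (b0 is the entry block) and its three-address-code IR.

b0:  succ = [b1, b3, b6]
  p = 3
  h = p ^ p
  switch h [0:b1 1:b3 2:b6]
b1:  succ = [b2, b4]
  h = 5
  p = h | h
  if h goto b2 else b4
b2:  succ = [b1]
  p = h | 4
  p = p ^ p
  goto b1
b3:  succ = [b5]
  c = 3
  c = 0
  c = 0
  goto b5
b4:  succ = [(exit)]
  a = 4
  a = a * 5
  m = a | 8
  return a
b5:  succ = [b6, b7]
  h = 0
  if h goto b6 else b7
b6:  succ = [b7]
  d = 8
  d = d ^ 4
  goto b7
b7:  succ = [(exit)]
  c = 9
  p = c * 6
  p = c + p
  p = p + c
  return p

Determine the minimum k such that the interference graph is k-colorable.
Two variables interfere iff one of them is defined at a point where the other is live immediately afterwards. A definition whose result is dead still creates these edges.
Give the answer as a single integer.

def/use:
  b0: {h,p} / ∅
  b1: {h,p} / ∅
  b2: {p} / {h}
  b3: {c} / ∅
  b4: {a,m} / ∅
  b5: {h} / ∅
  b6: {d} / ∅
  b7: {c,p} / ∅

Live sets:
  live b0: ∅→∅
  live b1: ∅→{h}
  live b2: {h}→∅
  live b3: ∅→∅
  live b4: ∅→∅
  live b5: ∅→∅
  live b6: ∅→∅
  live b7: ∅→∅

Conflict graph:
  a — {m}
  c — {p}
  d — ∅
  h — {p}
  m — {a}
  p — {c,h}

Registers:
  lower bound: {a,m} mutually conflict ⇒ χ ≥ 2
  assign a→r0 c→r1 d→r0 h→r1 m→r1 p→r0 — no edge inside a register ⇒ χ ≤ 2
  χ = 2

Answer: 2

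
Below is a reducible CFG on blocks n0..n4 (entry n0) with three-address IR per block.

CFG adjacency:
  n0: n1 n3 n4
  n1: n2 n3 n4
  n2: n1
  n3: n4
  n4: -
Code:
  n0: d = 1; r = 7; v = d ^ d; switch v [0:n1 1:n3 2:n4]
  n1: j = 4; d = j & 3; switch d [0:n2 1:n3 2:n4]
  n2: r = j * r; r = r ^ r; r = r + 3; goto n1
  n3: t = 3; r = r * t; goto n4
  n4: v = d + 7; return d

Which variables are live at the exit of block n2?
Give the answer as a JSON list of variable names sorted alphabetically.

def/use:
  n0: def={d,r,v} ue=∅
  n1: def={d,j} ue=∅
  n2: def={r} ue={j,r}
  n3: def={r,t} ue={r}
  n4: def={v} ue={d}

Live sets:
  n0 li=∅ lo={d,r}
  n1 li={r} lo={d,j,r}
  n2 li={j,r} lo={r}
  n3 li={d,r} lo={d}
  n4 li={d} lo=∅

live-out(n2) = ["r"]

Answer: ["r"]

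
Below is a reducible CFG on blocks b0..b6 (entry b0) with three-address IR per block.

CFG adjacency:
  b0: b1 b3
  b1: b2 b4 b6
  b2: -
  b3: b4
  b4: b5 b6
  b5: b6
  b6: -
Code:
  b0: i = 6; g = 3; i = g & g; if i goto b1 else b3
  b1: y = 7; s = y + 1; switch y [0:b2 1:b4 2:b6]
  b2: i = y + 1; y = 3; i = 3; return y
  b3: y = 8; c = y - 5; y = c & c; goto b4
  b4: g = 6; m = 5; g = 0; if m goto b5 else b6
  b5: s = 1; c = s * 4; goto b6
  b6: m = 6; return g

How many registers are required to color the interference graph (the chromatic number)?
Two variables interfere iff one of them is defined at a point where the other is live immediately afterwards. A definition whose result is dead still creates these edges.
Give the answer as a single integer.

Per-block:
  b0: {g,i} / ∅
  b1: {s,y} / ∅
  b2: {i,y} / {y}
  b3: {c,y} / ∅
  b4: {g,m} / ∅
  b5: {c,s} / ∅
  b6: {m} / {g}

Live sets:
  b0 li=∅ lo={g}
  b1 li={g} lo={g,y}
  b2 li={y} lo=∅
  b3 li=∅ lo=∅
  b4 li=∅ lo={g}
  b5 li={g} lo={g}
  b6 li={g} lo=∅

Interfere edges:
  c: {g}
  g: {c,i,m,s,y}
  i: {g,y}
  m: {g}
  s: {g,y}
  y: {g,i,s}

Chromatic number:
  lower bound: {g,i,y} mutually conflict ⇒ χ ≥ 3
  assign c→c1 g→c0 i→c2 m→c1 s→c2 y→c1 — no edge inside a register ⇒ χ ≤ 3
  χ = 3

Answer: 3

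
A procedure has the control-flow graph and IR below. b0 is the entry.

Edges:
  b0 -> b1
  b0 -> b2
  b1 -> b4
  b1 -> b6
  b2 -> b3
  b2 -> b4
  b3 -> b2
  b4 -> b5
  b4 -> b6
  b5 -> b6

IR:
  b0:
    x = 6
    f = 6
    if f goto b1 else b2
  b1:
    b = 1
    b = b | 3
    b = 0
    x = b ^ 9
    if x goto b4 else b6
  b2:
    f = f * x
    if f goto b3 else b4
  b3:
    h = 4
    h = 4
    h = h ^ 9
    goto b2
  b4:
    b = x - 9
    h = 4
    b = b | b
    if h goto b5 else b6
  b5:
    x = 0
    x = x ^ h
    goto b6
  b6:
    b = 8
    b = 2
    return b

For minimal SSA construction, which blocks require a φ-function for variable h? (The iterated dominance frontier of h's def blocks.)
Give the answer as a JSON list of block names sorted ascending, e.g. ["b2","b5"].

Answer: ["b2", "b4", "b6"]

Derivation:
idom tree: b1←b0 b2←b0 b3←b2 b4←b0 b5←b4 b6←b0
Join-block Dom:
  b2: preds {b0,b3}: {b0} ∩ {b0,b2,b3} = {b0}; idom=b0
  b4: preds {b1,b2}: {b0,b1} ∩ {b0,b2} = {b0}; idom=b0
  b6: preds {b1,b4,b5}: {b0,b1} ∩ {b0,b4} ∩ {b0,b4,b5} = {b0}; idom=b0

DF derivation:
  join b2 pred b0: · stop@b0
  join b2 pred b3: b3→b2 stop@b0
  join b4 pred b1: b1 stop@b0
  join b4 pred b2: b2 stop@b0
  join b6 pred b1: b1 stop@b0
  join b6 pred b4: b4 stop@b0
  join b6 pred b5: b5→b4 stop@b0
  DF(b0)=∅
  DF(b1)={b4,b6}
  DF(b2)={b2,b4}
  DF(b3)={b2}
  DF(b4)={b6}
  DF(b5)={b6}
  DF(b6)=∅

φ for h: defs {b3,b4}
  DF⁺ = {b2,b4,b6}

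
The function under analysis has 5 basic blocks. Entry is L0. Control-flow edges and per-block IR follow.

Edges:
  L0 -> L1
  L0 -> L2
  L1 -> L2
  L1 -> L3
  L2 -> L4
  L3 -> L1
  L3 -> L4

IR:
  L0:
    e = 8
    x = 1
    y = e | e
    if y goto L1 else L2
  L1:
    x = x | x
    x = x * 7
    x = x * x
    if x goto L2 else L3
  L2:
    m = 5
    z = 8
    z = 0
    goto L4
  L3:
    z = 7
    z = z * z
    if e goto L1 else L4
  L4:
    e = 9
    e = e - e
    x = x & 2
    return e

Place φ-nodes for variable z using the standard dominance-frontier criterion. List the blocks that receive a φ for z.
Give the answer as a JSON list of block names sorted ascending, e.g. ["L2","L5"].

Answer: ["L1", "L2", "L4"]

Derivation:
idom tree: L1←L0 L2←L0 L3←L1 L4←L0
Dom∩ at merges:
  L1: preds {L0,L3}: {L0} ∩ {L0,L1,L3} = {L0}; idom=L0
  L2: preds {L0,L1}: {L0} ∩ {L0,L1} = {L0}; idom=L0
  L4: preds {L2,L3}: {L0,L2} ∩ {L0,L1,L3} = {L0}; idom=L0

DF walk-up:
  join L1 pred L0: · stop@L0
  join L1 pred L3: L3→L1 stop@L0
  join L2 pred L0: · stop@L0
  join L2 pred L1: L1 stop@L0
  join L4 pred L2: L2 stop@L0
  join L4 pred L3: L3→L1 stop@L0
  L0 → ∅
  L1 → {L1,L2,L4}
  L2 → {L4}
  L3 → {L1,L4}
  L4 → ∅

φ for z: defs {L2,L3}
  DF⁺ = {L1,L2,L4}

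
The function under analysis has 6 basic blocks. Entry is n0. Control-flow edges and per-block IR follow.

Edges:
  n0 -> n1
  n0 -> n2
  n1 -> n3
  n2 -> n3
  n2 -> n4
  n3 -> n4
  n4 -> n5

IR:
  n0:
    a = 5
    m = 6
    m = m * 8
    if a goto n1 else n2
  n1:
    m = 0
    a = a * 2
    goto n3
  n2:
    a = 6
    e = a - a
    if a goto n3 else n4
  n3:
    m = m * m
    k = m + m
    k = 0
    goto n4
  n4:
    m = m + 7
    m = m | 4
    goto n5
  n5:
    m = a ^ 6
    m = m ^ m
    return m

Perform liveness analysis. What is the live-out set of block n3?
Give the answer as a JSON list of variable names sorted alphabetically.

Answer: ["a", "m"]

Working:
def/use:
  n0: {a,m} / ∅
  n1: {a,m} / {a}
  n2: {a,e} / ∅
  n3: {k,m} / {m}
  n4: {m} / {m}
  n5: {m} / {a}

Live sets:
  n0: in=∅ out={a,m}
  n1: in={a} out={a,m}
  n2: in={m} out={a,m}
  n3: in={a,m} out={a,m}
  n4: in={a,m} out={a}
  n5: in={a} out=∅

live-out(n3) = ["a", "m"]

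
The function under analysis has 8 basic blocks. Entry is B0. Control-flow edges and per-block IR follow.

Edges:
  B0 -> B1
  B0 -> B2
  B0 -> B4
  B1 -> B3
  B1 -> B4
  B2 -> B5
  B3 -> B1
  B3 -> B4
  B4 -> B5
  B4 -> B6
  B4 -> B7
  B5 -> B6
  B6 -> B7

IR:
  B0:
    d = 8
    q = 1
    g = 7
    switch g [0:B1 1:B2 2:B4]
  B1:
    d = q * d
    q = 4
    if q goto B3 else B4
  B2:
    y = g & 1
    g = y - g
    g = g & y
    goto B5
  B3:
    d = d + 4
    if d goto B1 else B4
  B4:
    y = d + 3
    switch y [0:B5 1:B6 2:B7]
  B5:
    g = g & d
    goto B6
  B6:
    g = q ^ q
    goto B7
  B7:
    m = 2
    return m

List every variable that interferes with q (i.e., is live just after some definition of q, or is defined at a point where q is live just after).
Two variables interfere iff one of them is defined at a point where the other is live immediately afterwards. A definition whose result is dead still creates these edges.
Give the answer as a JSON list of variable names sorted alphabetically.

Answer: ["d", "g", "y"]

Derivation:
def/use:
  B0: def={d,g,q} ue=∅
  B1: def={d,q} ue={d,q}
  B2: def={g,y} ue={g}
  B3: def={d} ue={d}
  B4: def={y} ue={d}
  B5: def={g} ue={d,g}
  B6: def={g} ue={q}
  B7: def={m} ue=∅

Liveness:
  B0: in=∅ out={d,g,q}
  B1: in={d,g,q} out={d,g,q}
  B2: in={d,g,q} out={d,g,q}
  B3: in={d,g,q} out={d,g,q}
  B4: in={d,g,q} out={d,g,q}
  B5: in={d,g,q} out={q}
  B6: in={q} out=∅
  B7: in=∅ out=∅

Interfere edges:
  d↔{g,q,y}
  g↔{d,q,y}
  m↔∅
  q↔{d,g,y}
  y↔{d,g,q}

N(q) = ["d", "g", "y"]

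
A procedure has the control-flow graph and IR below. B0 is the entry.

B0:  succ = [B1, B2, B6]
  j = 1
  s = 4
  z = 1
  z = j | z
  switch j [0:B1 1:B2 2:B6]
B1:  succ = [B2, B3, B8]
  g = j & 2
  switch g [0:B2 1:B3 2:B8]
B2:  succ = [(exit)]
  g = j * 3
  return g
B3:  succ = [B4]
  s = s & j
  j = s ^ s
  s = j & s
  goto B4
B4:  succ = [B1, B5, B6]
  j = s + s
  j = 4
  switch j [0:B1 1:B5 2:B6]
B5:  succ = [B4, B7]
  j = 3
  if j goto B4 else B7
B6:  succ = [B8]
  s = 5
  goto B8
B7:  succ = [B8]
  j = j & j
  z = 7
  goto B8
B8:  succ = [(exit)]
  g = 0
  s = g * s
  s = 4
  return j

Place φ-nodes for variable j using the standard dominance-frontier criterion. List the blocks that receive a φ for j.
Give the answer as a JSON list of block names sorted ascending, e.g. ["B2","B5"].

idom tree: B1←B0 B2←B0 B3←B1 B4←B3 B5←B4 B6←B0 B7←B5 B8←B0
Dom∩ at merges:
  B1: preds {B0,B4}: {B0} ∩ {B0,B1,B3,B4} = {B0}; idom=B0
  B2: preds {B0,B1}: {B0} ∩ {B0,B1} = {B0}; idom=B0
  B4: preds {B3,B5}: {B0,B1,B3} ∩ {B0,B1,B3,B4,B5} = {B0,B1,B3}; idom=B3
  B6: preds {B0,B4}: {B0} ∩ {B0,B1,B3,B4} = {B0}; idom=B0
  B8: preds {B1,B6,B7}: {B0,B1} ∩ {B0,B6} ∩ {B0,B1,B3,B4,B5,B7} = {B0}; idom=B0

DF derivation:
  join B1 pred B0: · stop@B0
  join B1 pred B4: B4→B3→B1 stop@B0
  join B2 pred B0: · stop@B0
  join B2 pred B1: B1 stop@B0
  join B4 pred B3: · stop@B3
  join B4 pred B5: B5→B4 stop@B3
  join B6 pred B0: · stop@B0
  join B6 pred B4: B4→B3→B1 stop@B0
  join B8 pred B1: B1 stop@B0
  join B8 pred B6: B6 stop@B0
  join B8 pred B7: B7→B5→B4→B3→B1 stop@B0
  B0: DF=∅
  B1: DF={B1,B2,B6,B8}
  B2: DF=∅
  B3: DF={B1,B6,B8}
  B4: DF={B1,B4,B6,B8}
  B5: DF={B4,B8}
  B6: DF={B8}
  B7: DF={B8}
  B8: DF=∅

φ for j: defs {B0,B3,B4,B5,B7}
  DF⁺ = {B1,B2,B4,B6,B8}

Answer: ["B1", "B2", "B4", "B6", "B8"]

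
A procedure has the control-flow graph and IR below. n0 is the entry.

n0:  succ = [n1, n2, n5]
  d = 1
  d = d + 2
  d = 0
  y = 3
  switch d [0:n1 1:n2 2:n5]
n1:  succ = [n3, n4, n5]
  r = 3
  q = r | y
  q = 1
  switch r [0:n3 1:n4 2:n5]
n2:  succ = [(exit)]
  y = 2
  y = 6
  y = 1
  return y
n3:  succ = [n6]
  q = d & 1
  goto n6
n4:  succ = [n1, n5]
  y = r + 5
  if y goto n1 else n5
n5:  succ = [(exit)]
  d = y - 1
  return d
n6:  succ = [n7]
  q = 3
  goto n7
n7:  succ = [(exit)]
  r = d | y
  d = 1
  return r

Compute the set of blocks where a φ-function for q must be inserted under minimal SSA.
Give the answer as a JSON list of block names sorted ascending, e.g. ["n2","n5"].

idom tree: n1←n0 n2←n0 n3←n1 n4←n1 n5←n0 n6←n3 n7←n6
Dom∩ at merges:
  n1: preds {n0,n4}: {n0} ∩ {n0,n1,n4} = {n0}; idom=n0
  n5: preds {n0,n1,n4}: {n0} ∩ {n0,n1} ∩ {n0,n1,n4} = {n0}; idom=n0

Frontier:
  join n1 pred n0: · stop@n0
  join n1 pred n4: n4→n1 stop@n0
  join n5 pred n0: · stop@n0
  join n5 pred n1: n1 stop@n0
  join n5 pred n4: n4→n1 stop@n0
  DF(n0)=∅
  DF(n1)={n1,n5}
  DF(n2)=∅
  DF(n3)=∅
  DF(n4)={n1,n5}
  DF(n5)=∅
  DF(n6)=∅
  DF(n7)=∅

φ for q: defs {n1,n3,n6}
  DF⁺ = {n1,n5}

Answer: ["n1", "n5"]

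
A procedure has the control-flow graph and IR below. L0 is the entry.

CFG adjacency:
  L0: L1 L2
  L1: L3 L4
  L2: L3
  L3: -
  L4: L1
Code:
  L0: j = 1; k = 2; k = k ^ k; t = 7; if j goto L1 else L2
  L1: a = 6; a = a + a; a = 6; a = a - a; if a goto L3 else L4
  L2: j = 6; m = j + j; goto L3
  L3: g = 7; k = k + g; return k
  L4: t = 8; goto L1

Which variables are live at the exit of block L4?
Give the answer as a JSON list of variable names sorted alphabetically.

def/use:
  L0: def={j,k,t} ue=∅
  L1: def={a} ue=∅
  L2: def={j,m} ue=∅
  L3: def={g,k} ue={k}
  L4: def={t} ue=∅

Live sets:
  L0: in=∅ out={k}
  L1: in={k} out={k}
  L2: in={k} out={k}
  L3: in={k} out=∅
  L4: in={k} out={k}

live-out(L4) = ["k"]

Answer: ["k"]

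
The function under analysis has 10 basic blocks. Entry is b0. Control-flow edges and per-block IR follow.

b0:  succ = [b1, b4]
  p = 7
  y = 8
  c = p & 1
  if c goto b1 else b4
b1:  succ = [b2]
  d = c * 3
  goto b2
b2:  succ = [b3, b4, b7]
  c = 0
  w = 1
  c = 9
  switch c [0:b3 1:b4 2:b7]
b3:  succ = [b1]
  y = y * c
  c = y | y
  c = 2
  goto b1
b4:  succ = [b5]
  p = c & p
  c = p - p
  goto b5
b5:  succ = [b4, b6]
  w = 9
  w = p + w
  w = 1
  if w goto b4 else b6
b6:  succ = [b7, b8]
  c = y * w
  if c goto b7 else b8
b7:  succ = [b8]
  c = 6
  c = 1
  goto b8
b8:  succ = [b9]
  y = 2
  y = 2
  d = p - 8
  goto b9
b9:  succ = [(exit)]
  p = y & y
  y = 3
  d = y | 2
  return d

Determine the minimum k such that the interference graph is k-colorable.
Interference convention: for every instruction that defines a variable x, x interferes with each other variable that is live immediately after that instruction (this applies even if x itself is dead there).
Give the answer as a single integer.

def/use:
  b0 def {c,p,y} use ∅
  b1 def {d} use {c}
  b2 def {c,w} use ∅
  b3 def {c,y} use {c,y}
  b4 def {c,p} use {c,p}
  b5 def {w} use {p}
  b6 def {c} use {w,y}
  b7 def {c} use ∅
  b8 def {d,y} use {p}
  b9 def {d,p,y} use {y}

Backward fixpoint:
  b0: in=∅ out={c,p,y}
  b1: in={c,p,y} out={p,y}
  b2: in={p,y} out={c,p,y}
  b3: in={c,p,y} out={c,p,y}
  b4: in={c,p,y} out={c,p,y}
  b5: in={c,p,y} out={c,p,w,y}
  b6: in={p,w,y} out={p}
  b7: in={p} out={p}
  b8: in={p} out={y}
  b9: in={y} out=∅

Conflict graph:
  c: {p,w,y}
  d: {p,y}
  p: {c,d,w,y}
  w: {c,p,y}
  y: {c,d,p,w}

Colouring:
  lower bound: {c,p,w,y} mutually conflict ⇒ χ ≥ 4
  assign c→c2 d→c2 p→c0 w→c3 y→c1 — no edge inside a register ⇒ χ ≤ 4
  χ = 4

Answer: 4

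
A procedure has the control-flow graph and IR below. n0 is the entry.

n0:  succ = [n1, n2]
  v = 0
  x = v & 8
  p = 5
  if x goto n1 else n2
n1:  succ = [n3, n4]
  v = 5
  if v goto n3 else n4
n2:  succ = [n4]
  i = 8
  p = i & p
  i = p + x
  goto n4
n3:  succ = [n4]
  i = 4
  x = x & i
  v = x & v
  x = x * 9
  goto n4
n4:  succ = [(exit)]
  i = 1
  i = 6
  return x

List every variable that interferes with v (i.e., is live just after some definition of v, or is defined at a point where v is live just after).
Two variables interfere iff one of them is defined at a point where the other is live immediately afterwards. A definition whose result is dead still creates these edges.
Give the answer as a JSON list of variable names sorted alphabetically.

Answer: ["i", "x"]

Derivation:
Per-block:
  n0 def {p,v,x} use ∅
  n1 def {v} use ∅
  n2 def {i,p} use {p,x}
  n3 def {i,v,x} use {v,x}
  n4 def {i} use {x}

Backward fixpoint:
  n0: in=∅ out={p,x}
  n1: in={x} out={v,x}
  n2: in={p,x} out={x}
  n3: in={v,x} out={x}
  n4: in={x} out=∅

Interfere edges:
  i: {p,v,x}
  p: {i,x}
  v: {i,x}
  x: {i,p,v}

N(v) = ["i", "x"]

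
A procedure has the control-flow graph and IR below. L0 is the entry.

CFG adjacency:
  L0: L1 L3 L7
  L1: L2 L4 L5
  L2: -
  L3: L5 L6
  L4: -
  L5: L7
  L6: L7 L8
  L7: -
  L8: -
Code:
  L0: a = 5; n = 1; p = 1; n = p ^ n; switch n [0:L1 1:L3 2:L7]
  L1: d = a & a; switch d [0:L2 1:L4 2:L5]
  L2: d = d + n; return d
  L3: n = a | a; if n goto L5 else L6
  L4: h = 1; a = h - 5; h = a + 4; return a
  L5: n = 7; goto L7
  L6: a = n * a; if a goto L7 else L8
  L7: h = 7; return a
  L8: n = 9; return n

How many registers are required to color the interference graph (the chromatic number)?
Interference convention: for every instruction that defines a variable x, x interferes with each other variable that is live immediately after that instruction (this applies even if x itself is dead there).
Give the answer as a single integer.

Answer: 3

Working:
Per-block:
  L0 def {a,n,p} use ∅
  L1 def {d} use {a}
  L2 def {d} use {d,n}
  L3 def {n} use {a}
  L4 def {a,h} use ∅
  L5 def {n} use ∅
  L6 def {a} use {a,n}
  L7 def {h} use {a}
  L8 def {n} use ∅

Live sets:
  L0 li=∅ lo={a,n}
  L1 li={a,n} lo={a,d,n}
  L2 li={d,n} lo=∅
  L3 li={a} lo={a,n}
  L4 li=∅ lo=∅
  L5 li={a} lo={a}
  L6 li={a,n} lo={a}
  L7 li={a} lo=∅
  L8 li=∅ lo=∅

Interfere edges:
  a: {d,h,n,p}
  d: {a,n}
  h: {a}
  n: {a,d,p}
  p: {a,n}

Colouring:
  {a,d,n} pairwise interfere (3-clique) ⇒ χ ≥ 3
  assign a→c0 d→c2 h→c1 n→c1 p→c2 — no edge inside a register ⇒ χ ≤ 3
  χ = 3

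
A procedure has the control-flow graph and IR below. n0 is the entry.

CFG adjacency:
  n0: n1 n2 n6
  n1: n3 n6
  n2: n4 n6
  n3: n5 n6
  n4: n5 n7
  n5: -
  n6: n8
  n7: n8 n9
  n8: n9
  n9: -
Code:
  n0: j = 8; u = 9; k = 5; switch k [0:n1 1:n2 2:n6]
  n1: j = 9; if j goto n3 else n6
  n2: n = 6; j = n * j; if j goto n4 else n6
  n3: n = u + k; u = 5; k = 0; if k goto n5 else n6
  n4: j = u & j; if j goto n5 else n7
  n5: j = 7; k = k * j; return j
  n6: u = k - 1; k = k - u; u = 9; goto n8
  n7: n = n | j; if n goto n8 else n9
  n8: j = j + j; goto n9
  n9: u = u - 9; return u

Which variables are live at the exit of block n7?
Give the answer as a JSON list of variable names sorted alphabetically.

Block summaries:
  n0: def={j,k,u} ue=∅
  n1: def={j} ue=∅
  n2: def={j,n} ue={j}
  n3: def={k,n,u} ue={k,u}
  n4: def={j} ue={j,u}
  n5: def={j,k} ue={k}
  n6: def={k,u} ue={k}
  n7: def={n} ue={j,n}
  n8: def={j} ue={j}
  n9: def={u} ue={u}

Liveness:
  n0: in=∅ out={j,k,u}
  n1: in={k,u} out={j,k,u}
  n2: in={j,k,u} out={j,k,n,u}
  n3: in={j,k,u} out={j,k}
  n4: in={j,k,n,u} out={j,k,n,u}
  n5: in={k} out=∅
  n6: in={j,k} out={j,u}
  n7: in={j,n,u} out={j,u}
  n8: in={j,u} out={u}
  n9: in={u} out=∅

live-out(n7) = ["j", "u"]

Answer: ["j", "u"]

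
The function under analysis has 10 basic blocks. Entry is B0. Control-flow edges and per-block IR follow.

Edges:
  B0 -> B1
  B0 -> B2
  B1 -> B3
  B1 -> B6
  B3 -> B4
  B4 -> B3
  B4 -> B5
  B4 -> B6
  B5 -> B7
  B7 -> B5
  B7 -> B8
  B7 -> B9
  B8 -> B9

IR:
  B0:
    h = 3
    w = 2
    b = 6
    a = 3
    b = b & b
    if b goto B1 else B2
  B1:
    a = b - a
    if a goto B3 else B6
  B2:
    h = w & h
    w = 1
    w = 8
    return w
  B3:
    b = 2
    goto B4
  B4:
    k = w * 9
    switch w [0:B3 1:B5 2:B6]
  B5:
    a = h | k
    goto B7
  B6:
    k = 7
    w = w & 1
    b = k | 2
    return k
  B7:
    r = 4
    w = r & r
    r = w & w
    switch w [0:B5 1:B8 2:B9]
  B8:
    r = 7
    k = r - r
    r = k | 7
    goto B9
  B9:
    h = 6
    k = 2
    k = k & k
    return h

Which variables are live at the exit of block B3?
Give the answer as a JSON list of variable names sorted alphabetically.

Block summaries:
  B0: def={a,b,h,w} ue=∅
  B1: def={a} ue={a,b}
  B2: def={h,w} ue={h,w}
  B3: def={b} ue=∅
  B4: def={k} ue={w}
  B5: def={a} ue={h,k}
  B6: def={b,k,w} ue={w}
  B7: def={r,w} ue=∅
  B8: def={k,r} ue=∅
  B9: def={h,k} ue=∅

Live sets:
  B0: in=∅ out={a,b,h,w}
  B1: in={a,b,h,w} out={h,w}
  B2: in={h,w} out=∅
  B3: in={h,w} out={h,w}
  B4: in={h,w} out={h,k,w}
  B5: in={h,k} out={h,k}
  B6: in={w} out=∅
  B7: in={h,k} out={h,k}
  B8: in=∅ out=∅
  B9: in=∅ out=∅

live-out(B3) = ["h", "w"]

Answer: ["h", "w"]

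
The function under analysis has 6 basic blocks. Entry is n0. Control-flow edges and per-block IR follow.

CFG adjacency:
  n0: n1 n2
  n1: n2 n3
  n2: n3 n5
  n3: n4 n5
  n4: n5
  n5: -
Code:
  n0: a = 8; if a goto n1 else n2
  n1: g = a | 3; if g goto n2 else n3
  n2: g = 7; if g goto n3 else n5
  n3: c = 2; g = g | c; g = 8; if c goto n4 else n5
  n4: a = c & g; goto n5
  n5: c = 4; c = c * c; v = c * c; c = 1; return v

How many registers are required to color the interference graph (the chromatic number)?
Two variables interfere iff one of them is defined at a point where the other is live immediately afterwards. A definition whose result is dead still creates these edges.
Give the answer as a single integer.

Answer: 2

Working:
def/use:
  n0: {a} / ∅
  n1: {g} / {a}
  n2: {g} / ∅
  n3: {c,g} / {g}
  n4: {a} / {c,g}
  n5: {c,v} / ∅

Backward fixpoint:
  n0 li=∅ lo={a}
  n1 li={a} lo={g}
  n2 li=∅ lo={g}
  n3 li={g} lo={c,g}
  n4 li={c,g} lo=∅
  n5 li=∅ lo=∅

Interfere edges:
  a↔∅
  c↔{g,v}
  g↔{c}
  v↔{c}

Chromatic number:
  {c,g} pairwise interfere (2-clique) ⇒ χ ≥ 2
  2-colouring: R0={a,c}  R1={g,v}
  χ = 2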